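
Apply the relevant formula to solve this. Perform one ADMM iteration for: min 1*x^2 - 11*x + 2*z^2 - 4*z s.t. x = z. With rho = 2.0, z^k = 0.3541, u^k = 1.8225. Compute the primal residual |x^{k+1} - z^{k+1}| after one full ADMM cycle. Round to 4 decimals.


ADMM iteration with rho = 2.0, z^k = 0.3541, u^k = 1.8225
Step 1: x-update.
Minimize 1*x^2 - 11*x + (2.0/2)*(x - 0.3541 + 1.8225)^2
FOC: (2*1 + 2.0)*x = 11 + 2.0*(0.3541 - 1.8225)
x^{k+1} = 2.0158
Step 2: z-update.
Minimize 2*z^2 - 4*z + (2.0/2)*(2.0158 - z + 1.8225)^2
FOC: (2*2 + 2.0)*z = 4 + 2.0*(2.0158 + 1.8225)
z^{k+1} = 1.9461
Step 3: u-update.
u^{k+1} = 1.8225 + 2.0158 - 1.9461 = 1.8922
Step 4: Primal residual = |2.0158 - 1.9461| = 0.0697


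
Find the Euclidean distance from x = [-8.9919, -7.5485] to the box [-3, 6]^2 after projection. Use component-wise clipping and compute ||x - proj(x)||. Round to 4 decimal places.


Project each component onto [-3, 6].
clip(-8.9919) = -3.0, clip(-7.5485) = -3.0
Projection = [-3.0, -3.0]
Squared diffs: [35.9029, 20.6889]
Distance = sqrt(56.5918) = 7.5227


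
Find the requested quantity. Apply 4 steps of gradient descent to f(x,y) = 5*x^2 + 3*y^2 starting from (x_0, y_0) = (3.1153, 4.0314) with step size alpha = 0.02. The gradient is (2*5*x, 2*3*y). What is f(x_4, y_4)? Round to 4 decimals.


Gradient descent on f(x,y) = 5*x^2 + 3*y^2.
Starting point: (3.1153, 4.0314), alpha = 0.02
Step 1: grad_x = 2*5*3.1153 = 31.153, grad_y = 2*3*4.0314 = 24.1884
  x_1 = 3.1153 - 0.02*31.153 = 2.4922
  y_1 = 4.0314 - 0.02*24.1884 = 3.5476
Step 2: grad_x = 2*5*2.4922 = 24.9224, grad_y = 2*3*3.5476 = 21.2858
  x_2 = 2.4922 - 0.02*24.9224 = 1.9938
  y_2 = 3.5476 - 0.02*21.2858 = 3.1219
Step 3: grad_x = 2*5*1.9938 = 19.9379, grad_y = 2*3*3.1219 = 18.7315
  x_3 = 1.9938 - 0.02*19.9379 = 1.595
  y_3 = 3.1219 - 0.02*18.7315 = 2.7473
Step 4: grad_x = 2*5*1.595 = 15.9503, grad_y = 2*3*2.7473 = 16.4837
  x_4 = 1.595 - 0.02*15.9503 = 1.276
  y_4 = 2.7473 - 0.02*16.4837 = 2.4176
f(1.276, 2.4176) = 5*1.276^2 + 3*2.4176^2 = 25.6758


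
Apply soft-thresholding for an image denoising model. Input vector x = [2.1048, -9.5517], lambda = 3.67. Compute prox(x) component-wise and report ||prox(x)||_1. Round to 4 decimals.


Soft-thresholding with lambda = 3.67:
prox(2.1048) = sign(2.1048)*max(|2.1048| - 3.67, 0) = 0.0
prox(-9.5517) = sign(-9.5517)*max(|-9.5517| - 3.67, 0) = -5.8817
prox(x) = [0.0, -5.8817]
||prox(x)||_1 = 0.0 + 5.8817 = 5.8817


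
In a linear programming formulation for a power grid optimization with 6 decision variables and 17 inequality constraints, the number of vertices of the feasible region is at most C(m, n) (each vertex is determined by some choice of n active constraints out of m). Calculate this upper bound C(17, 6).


Each vertex corresponds to some choice of n active constraints out of m, so the number of vertices is at most C(m, n) = m! / (n!(m-n)!).
m = 17, n = 6
Numerator: 17 * 16 * 15 * 14 * 13 * 12
Denominator: 6! = 720
C(17, 6) = 12376


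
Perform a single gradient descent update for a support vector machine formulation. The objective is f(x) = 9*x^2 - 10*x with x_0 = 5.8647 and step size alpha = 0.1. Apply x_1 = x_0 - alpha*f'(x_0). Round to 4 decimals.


We compute the gradient at x_0 and apply the update.
f'(x) = 18*x - 10
f'(5.8647) = 18*5.8647 - 10 = 95.5646
x_1 = 5.8647 - 0.1*95.5646 = -3.6918


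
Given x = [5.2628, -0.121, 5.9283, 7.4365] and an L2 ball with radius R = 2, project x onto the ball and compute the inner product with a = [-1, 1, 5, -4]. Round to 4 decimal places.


Step 1: Compute ||x|| (intermediates to 6 decimals).
||x|| = sqrt(5.2628^2 + (-0.121)^2 + 5.9283^2 + 7.4365^2) = 10.87005
Step 2: Project.
Since ||x|| > R, scale = R/||x|| = 2/10.87005 = 0.183992, proj(x) = scale * x
proj(x) = [0.968313, -0.022263, 1.09076, 1.368257]
Step 3: Dot product.
a^T * proj(x) = -1*0.968313 + 1*(-0.022263) + 5*1.09076 - 4*1.368257 = -1.0098


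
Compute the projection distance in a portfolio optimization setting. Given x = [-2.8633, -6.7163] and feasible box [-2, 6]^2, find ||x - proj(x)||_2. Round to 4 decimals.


Project each component onto [-2, 6].
clip(-2.8633) = -2.0, clip(-6.7163) = -2.0
Projection = [-2.0, -2.0]
Squared diffs: [0.7453, 22.2435]
Distance = sqrt(22.9888) = 4.7947


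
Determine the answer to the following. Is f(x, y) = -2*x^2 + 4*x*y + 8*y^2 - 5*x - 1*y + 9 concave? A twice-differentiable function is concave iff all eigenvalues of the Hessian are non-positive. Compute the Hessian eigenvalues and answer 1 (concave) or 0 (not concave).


The Hessian of f(x,y) = -2*x^2 + 4*x*y + 8*y^2 - 5*x - 1*y + 9 is:
H = [[-4, 4], [4, 16]]
Trace = -4 + 16 = 12
Determinant = -4*16 - (4)^2 = -80
Discriminant = (12)^2 - 4*-80 = 464.0
Eigenvalues: lambda_1 = -4.7703, lambda_2 = 16.7703
The function is not concave.

0


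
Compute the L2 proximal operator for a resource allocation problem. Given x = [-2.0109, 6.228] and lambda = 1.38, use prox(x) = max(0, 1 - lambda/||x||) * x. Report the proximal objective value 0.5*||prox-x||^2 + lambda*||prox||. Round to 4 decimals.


Step 1: Compute ||x||.
||x|| = 6.5446
Step 2: Compute scaling factor.
scale = max(0, 1 - 1.38/6.5446) = 0.7891
Step 3: prox(x) = [-1.5869, 4.9148]
||prox(x)|| = 5.1646
Step 4: Proximal objective.
0.5*||prox-x||^2 = 0.9522
lambda*||prox|| = 7.1271
Total = 8.0793


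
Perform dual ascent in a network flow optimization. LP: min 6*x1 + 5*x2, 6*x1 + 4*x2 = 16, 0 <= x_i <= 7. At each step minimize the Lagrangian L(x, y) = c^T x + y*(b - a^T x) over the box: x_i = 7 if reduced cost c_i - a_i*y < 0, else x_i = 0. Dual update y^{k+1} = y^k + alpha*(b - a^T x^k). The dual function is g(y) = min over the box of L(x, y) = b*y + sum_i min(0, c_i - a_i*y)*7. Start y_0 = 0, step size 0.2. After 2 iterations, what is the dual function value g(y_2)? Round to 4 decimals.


Dual ascent for LP: min 6*x1 + 5*x2, 6*x1 + 4*x2 = 16, 0 <= x_i <= 7
Step 1: y^k = 0.0, reduced costs: (6.0, 5.0)
  x^k = (0.0, 0.0), subgradient = b - a^T x = 16.0
  y^{k+1} = 0.0 + 0.2*16.0 = 3.2
Step 2: y^k = 3.2, reduced costs: (-13.2, -7.8)
  x^k = (7.0, 7.0), subgradient = b - a^T x = -54.0
  y^{k+1} = 3.2 + 0.2*-54.0 = -7.6
Dual objective at y_2 = -7.6: reduced costs (51.6, 35.4), box minimizer x = (0.0, 0.0)
g(y_2) = b*y + (c1 - a1*y)*x1 + (c2 - a2*y)*x2 = 16*(-7.6) + 51.6*0.0 + 35.4*0.0 = -121.6 + 0.0 + 0.0 = -121.6


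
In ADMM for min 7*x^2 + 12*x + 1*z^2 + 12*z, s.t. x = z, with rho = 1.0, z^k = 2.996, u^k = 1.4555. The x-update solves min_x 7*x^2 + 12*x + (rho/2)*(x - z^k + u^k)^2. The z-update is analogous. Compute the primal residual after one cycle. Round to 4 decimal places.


ADMM iteration with rho = 1.0, z^k = 2.996, u^k = 1.4555
Step 1: x-update.
Minimize 7*x^2 + 12*x + (1.0/2)*(x - 2.996 + 1.4555)^2
FOC: (2*7 + 1.0)*x = -12 + 1.0*(2.996 - 1.4555)
x^{k+1} = -0.6973
Step 2: z-update.
Minimize 1*z^2 + 12*z + (1.0/2)*(-0.6973 - z + 1.4555)^2
FOC: (2*1 + 1.0)*z = -12 + 1.0*(-0.6973 + 1.4555)
z^{k+1} = -3.7473
Step 3: u-update.
u^{k+1} = 1.4555 - 0.6973 + 3.7473 = 4.5055
Step 4: Primal residual = |-0.6973 + 3.7473| = 3.05


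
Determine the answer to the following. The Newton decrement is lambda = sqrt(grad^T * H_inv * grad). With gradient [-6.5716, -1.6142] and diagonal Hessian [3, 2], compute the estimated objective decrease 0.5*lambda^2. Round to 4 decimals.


Step 1: H is diagonal, so H^(-1) * g = [-2.1905, -0.8071].
Step 2: g^T H^(-1) g = sum_i g_i^2 / H_ii
  = (-6.5716)^2/3 + (-1.6142)^2/2
  = 14.3953 + 1.3028 = 15.6981
Step 3: Objective decrease = 0.5 * g^T H^(-1) g = 7.8491


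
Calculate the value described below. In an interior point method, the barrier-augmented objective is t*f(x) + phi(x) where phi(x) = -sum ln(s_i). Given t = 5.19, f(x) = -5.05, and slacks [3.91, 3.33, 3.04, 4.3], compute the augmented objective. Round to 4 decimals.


Step 1: Compute log-barrier.
ln values: [1.3635, 1.203, 1.1119, 1.4586]
phi = -(1.3635 + 1.203 + 1.1119 + 1.4586) = -5.137
Step 2: Compute augmented objective.
t*f(x) = 5.19*-5.05 = -26.2095
Total = -26.2095 - 5.137 = -31.3465


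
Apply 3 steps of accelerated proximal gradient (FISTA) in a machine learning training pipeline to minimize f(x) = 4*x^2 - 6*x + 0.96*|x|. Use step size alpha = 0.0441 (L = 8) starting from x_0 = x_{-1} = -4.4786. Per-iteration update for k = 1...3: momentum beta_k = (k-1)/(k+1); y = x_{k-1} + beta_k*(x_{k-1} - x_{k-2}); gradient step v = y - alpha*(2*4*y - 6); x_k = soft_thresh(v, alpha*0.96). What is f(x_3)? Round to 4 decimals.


FISTA on f(x) = 4*x^2 - 6*x + 0.96*|x|
L = 8, alpha = 0.0441
Iteration 1: beta = 0.0, y = -4.4786 + 0.0*(-4.4786 + 4.4786) = -4.4786
  grad(y) = -41.8288, v = y - alpha*grad = -2.6339
  prox(v) = soft_thresh(-2.6339, 0.0423) = -2.5916
Iteration 2: beta = 0.3333, y = -2.5916 + 0.3333*(-2.5916 + 4.4786) = -1.9626
  grad(y) = -21.7009, v = y - alpha*grad = -1.0056
  prox(v) = soft_thresh(-1.0056, 0.0423) = -0.9633
Iteration 3: beta = 0.5, y = -0.9633 + 0.5*(-0.9633 + 2.5916) = -0.1491
  grad(y) = -7.1928, v = y - alpha*grad = 0.1681
  prox(v) = soft_thresh(0.1681, 0.0423) = 0.1258
f(x_3) = 4*0.1258^2 - 6*0.1258 + 0.96*|0.1258| = -0.5706


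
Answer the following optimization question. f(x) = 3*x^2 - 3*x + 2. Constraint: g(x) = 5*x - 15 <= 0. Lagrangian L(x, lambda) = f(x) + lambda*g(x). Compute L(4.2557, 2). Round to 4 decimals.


Step 1: Evaluate f(x).
f(4.2557) = 3*4.2557^2 - 3*4.2557 + 2 = 43.5658
Step 2: Evaluate g(x).
g(4.2557) = 5*4.2557 - 15 = 6.2785
Step 3: Compute Lagrangian.
L = 43.5658 + 2*6.2785 = 56.1228


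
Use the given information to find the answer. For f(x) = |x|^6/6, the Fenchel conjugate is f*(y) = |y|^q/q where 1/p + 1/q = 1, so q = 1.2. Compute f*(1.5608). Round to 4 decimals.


The conjugate exponent q satisfies 1/p + 1/q = 1.
p = 6, so q = 6/(6 - 1) = 1.2
|y|^q = 1.5608^1.2 = 1.7061
f*(1.5608) = 1.7061 / 1.2 = 1.4218


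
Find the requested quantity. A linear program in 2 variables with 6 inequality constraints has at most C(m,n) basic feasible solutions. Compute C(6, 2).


Each vertex corresponds to some choice of n active constraints out of m, so the number of vertices is at most C(m, n) = m! / (n!(m-n)!).
m = 6, n = 2
Numerator: 6 * 5
Denominator: 2! = 2
C(6, 2) = 15


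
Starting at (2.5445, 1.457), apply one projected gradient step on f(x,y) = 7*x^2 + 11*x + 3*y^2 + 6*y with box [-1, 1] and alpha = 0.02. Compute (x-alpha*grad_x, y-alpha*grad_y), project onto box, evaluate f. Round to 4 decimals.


Step 1: Compute gradient at (2.5445, 1.457).
grad_x = 2*7*2.5445 + 11 = 46.623
grad_y = 2*3*1.457 + 6 = 14.742
Step 2: Gradient step.
x_raw = 2.5445 - 0.02*46.623 = 1.612
y_raw = 1.457 - 0.02*14.742 = 1.1622
Step 3: Project onto [-1, 1].
x_proj = clip(1.612) = 1.0
y_proj = clip(1.1622) = 1.0
Step 4: Evaluate f.
f(1.0, 1.0) = 27.0


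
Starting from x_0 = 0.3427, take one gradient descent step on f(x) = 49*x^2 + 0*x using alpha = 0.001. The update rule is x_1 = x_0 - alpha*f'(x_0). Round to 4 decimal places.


We compute the gradient at x_0 and apply the update.
f'(x) = 98*x + 0
f'(0.3427) = 98*0.3427 + 0 = 33.5846
x_1 = 0.3427 - 0.001*33.5846 = 0.3091


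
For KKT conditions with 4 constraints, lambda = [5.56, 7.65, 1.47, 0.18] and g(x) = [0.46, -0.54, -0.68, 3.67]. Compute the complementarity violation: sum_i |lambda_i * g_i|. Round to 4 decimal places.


KKT complementary slackness check:
lambda_1 * g_1 = 5.56 * 0.46 = 2.5576
lambda_2 * g_2 = 7.65 * -0.54 = -4.131
lambda_3 * g_3 = 1.47 * -0.68 = -0.9996
lambda_4 * g_4 = 0.18 * 3.67 = 0.6606
Total violation = 2.5576 + 4.131 + 0.9996 + 0.6606 = 8.3488


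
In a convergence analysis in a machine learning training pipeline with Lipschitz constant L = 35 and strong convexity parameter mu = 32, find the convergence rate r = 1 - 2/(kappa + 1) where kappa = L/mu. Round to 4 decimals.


Step 1: Compute the condition number.
kappa = L/mu = 35/32 = 1.0938
Step 2: Compute the convergence rate.
r = 1 - 2/(kappa + 1) = 1 - 2*mu/(L + mu) = (L - mu)/(L + mu) = 3/67 = 0.0448


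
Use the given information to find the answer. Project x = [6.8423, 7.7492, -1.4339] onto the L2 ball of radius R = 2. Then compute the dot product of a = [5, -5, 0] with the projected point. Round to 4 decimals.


Step 1: Compute ||x|| (intermediates to 6 decimals).
||x|| = sqrt(6.8423^2 + 7.7492^2 + (-1.4339)^2) = 10.43663
Step 2: Project.
Since ||x|| > R, scale = R/||x|| = 2/10.43663 = 0.191633, proj(x) = scale * x
proj(x) = [1.31121, 1.485002, -0.274783]
Step 3: Dot product.
a^T * proj(x) = 5*1.31121 - 5*1.485002 + 0*(-0.274783) = -0.869


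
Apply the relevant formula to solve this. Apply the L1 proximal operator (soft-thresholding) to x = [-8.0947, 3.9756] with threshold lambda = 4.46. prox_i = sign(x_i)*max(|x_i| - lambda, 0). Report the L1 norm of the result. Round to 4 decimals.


Soft-thresholding with lambda = 4.46:
prox(-8.0947) = sign(-8.0947)*max(|-8.0947| - 4.46, 0) = -3.6347
prox(3.9756) = sign(3.9756)*max(|3.9756| - 4.46, 0) = 0.0
prox(x) = [-3.6347, 0.0]
||prox(x)||_1 = 3.6347 + 0.0 = 3.6347


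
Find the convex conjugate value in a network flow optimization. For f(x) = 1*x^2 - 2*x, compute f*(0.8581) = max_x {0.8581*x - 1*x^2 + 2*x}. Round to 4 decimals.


f*(y) = sup_x {y*x - a*x^2 - b*x} = sup_x {(y-b)*x - a*x^2}
FOC: (y - b) - 2a*x = 0 => x* = (y - b)/(2a)
x* = (0.8581 + 2)/(2*1) = 1.4291
f*(0.8581) = (y-b)^2/(4a) = (0.8581 + 2)^2/(4*1)
= 8.1687/4 = 2.0422


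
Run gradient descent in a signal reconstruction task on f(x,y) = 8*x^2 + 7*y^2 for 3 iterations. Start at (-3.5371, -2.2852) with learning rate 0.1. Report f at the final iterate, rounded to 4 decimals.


Gradient descent on f(x,y) = 8*x^2 + 7*y^2.
Starting point: (-3.5371, -2.2852), alpha = 0.1
Step 1: grad_x = 2*8*-3.5371 = -56.5936, grad_y = 2*7*-2.2852 = -31.9928
  x_1 = -3.5371 - 0.1*-56.5936 = 2.1223
  y_1 = -2.2852 - 0.1*-31.9928 = 0.9141
Step 2: grad_x = 2*8*2.1223 = 33.9562, grad_y = 2*7*0.9141 = 12.7971
  x_2 = 2.1223 - 0.1*33.9562 = -1.2734
  y_2 = 0.9141 - 0.1*12.7971 = -0.3656
Step 3: grad_x = 2*8*-1.2734 = -20.3737, grad_y = 2*7*-0.3656 = -5.1188
  x_3 = -1.2734 - 0.1*-20.3737 = 0.764
  y_3 = -0.3656 - 0.1*-5.1188 = 0.1463
f(0.764, 0.1463) = 8*0.764^2 + 7*0.1463^2 = 4.8195


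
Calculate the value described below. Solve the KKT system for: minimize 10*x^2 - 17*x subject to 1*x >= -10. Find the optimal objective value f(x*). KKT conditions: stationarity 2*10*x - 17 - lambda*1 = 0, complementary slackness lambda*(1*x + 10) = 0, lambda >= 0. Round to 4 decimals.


Step 1: Try lambda = 0 (constraint inactive).
Stationarity: 2*10*x - 17 = 0
x* = 17/(2*10) = 0.85
Check constraint: 1*0.85 = 0.85 >= -10 -- satisfied.
Step 2: Compute optimal value.
f(x*) = 10*0.85^2 - 17*0.85 = -7.225


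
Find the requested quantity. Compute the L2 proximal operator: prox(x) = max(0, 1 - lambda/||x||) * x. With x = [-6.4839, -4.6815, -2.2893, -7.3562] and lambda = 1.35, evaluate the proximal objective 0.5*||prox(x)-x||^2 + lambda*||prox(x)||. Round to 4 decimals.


Step 1: Compute ||x||.
||x|| = 11.1046
Step 2: Compute scaling factor.
scale = max(0, 1 - 1.35/11.1046) = 0.8784
Step 3: prox(x) = [-5.6956, -4.1124, -2.011, -6.4619]
||prox(x)|| = 9.7546
Step 4: Proximal objective.
0.5*||prox-x||^2 = 0.9113
lambda*||prox|| = 13.1687
Total = 14.0799


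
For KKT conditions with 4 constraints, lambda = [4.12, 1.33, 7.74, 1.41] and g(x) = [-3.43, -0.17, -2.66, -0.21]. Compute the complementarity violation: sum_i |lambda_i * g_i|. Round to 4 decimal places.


KKT complementary slackness check:
lambda_1 * g_1 = 4.12 * -3.43 = -14.1316
lambda_2 * g_2 = 1.33 * -0.17 = -0.2261
lambda_3 * g_3 = 7.74 * -2.66 = -20.5884
lambda_4 * g_4 = 1.41 * -0.21 = -0.2961
Total violation = 14.1316 + 0.2261 + 20.5884 + 0.2961 = 35.2422


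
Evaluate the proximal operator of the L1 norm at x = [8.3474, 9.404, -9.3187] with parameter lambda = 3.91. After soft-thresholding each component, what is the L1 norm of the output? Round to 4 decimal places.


Soft-thresholding with lambda = 3.91:
prox(8.3474) = sign(8.3474)*max(|8.3474| - 3.91, 0) = 4.4374
prox(9.404) = sign(9.404)*max(|9.404| - 3.91, 0) = 5.494
prox(-9.3187) = sign(-9.3187)*max(|-9.3187| - 3.91, 0) = -5.4087
prox(x) = [4.4374, 5.494, -5.4087]
||prox(x)||_1 = 4.4374 + 5.494 + 5.4087 = 15.3401


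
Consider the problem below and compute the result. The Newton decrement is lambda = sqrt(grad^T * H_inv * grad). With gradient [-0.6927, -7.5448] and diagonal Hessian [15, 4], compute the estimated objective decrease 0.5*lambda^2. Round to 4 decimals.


Step 1: H is diagonal, so H^(-1) * g = [-0.0462, -1.8862].
Step 2: g^T H^(-1) g = sum_i g_i^2 / H_ii
  = (-0.6927)^2/15 + (-7.5448)^2/4
  = 0.032 + 14.231 = 14.263
Step 3: Objective decrease = 0.5 * g^T H^(-1) g = 7.1315


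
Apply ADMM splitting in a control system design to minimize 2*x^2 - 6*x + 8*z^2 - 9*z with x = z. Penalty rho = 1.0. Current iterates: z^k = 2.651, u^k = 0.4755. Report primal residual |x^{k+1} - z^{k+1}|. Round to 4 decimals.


ADMM iteration with rho = 1.0, z^k = 2.651, u^k = 0.4755
Step 1: x-update.
Minimize 2*x^2 - 6*x + (1.0/2)*(x - 2.651 + 0.4755)^2
FOC: (2*2 + 1.0)*x = 6 + 1.0*(2.651 - 0.4755)
x^{k+1} = 1.6351
Step 2: z-update.
Minimize 8*z^2 - 9*z + (1.0/2)*(1.6351 - z + 0.4755)^2
FOC: (2*8 + 1.0)*z = 9 + 1.0*(1.6351 + 0.4755)
z^{k+1} = 0.6536
Step 3: u-update.
u^{k+1} = 0.4755 + 1.6351 - 0.6536 = 1.457
Step 4: Primal residual = |1.6351 - 0.6536| = 0.9815


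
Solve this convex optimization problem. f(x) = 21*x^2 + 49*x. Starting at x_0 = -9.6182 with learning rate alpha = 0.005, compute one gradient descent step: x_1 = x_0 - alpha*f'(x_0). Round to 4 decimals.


We compute the gradient at x_0 and apply the update.
f'(x) = 42*x + 49
f'(-9.6182) = 42*-9.6182 + 49 = -354.9644
x_1 = -9.6182 - 0.005*-354.9644 = -7.8434


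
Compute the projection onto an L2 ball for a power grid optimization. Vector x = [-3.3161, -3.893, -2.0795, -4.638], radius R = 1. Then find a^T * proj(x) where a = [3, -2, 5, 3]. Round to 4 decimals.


Step 1: Compute ||x|| (intermediates to 6 decimals).
||x|| = sqrt((-3.3161)^2 + (-3.893)^2 + (-2.0795)^2 + (-4.638)^2) = 7.210224
Step 2: Project.
Since ||x|| > R, scale = R/||x|| = 1/7.210224 = 0.138692, proj(x) = scale * x
proj(x) = [-0.459917, -0.539928, -0.28841, -0.643253]
Step 3: Dot product.
a^T * proj(x) = 3*(-0.459917) - 2*(-0.539928) + 5*(-0.28841) + 3*(-0.643253) = -3.6717


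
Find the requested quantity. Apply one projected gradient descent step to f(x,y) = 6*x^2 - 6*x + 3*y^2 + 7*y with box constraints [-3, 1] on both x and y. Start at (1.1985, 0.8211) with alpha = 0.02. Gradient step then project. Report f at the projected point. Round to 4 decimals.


Step 1: Compute gradient at (1.1985, 0.8211).
grad_x = 2*6*1.1985 - 6 = 8.382
grad_y = 2*3*0.8211 + 7 = 11.9266
Step 2: Gradient step.
x_raw = 1.1985 - 0.02*8.382 = 1.0309
y_raw = 0.8211 - 0.02*11.9266 = 0.5826
Step 3: Project onto [-3, 1].
x_proj = clip(1.0309) = 1.0
y_proj = clip(0.5826) = 0.5826
Step 4: Evaluate f.
f(1.0, 0.5826) = 5.0961


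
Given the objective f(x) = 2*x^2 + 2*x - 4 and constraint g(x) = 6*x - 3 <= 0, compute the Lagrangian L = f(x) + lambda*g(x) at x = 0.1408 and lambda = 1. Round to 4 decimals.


Step 1: Evaluate f(x).
f(0.1408) = 2*0.1408^2 + 2*0.1408 - 4 = -3.6788
Step 2: Evaluate g(x).
g(0.1408) = 6*0.1408 - 3 = -2.1552
Step 3: Compute Lagrangian.
L = -3.6788 + 1*-2.1552 = -5.834


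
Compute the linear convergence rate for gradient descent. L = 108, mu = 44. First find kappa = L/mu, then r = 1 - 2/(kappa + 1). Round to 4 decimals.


Step 1: Compute the condition number.
kappa = L/mu = 108/44 = 2.4545
Step 2: Compute the convergence rate.
r = 1 - 2/(kappa + 1) = 1 - 2*mu/(L + mu) = (L - mu)/(L + mu) = 64/152 = 0.4211


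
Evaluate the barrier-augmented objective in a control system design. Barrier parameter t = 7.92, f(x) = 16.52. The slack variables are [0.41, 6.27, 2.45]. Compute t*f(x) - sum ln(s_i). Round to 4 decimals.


Step 1: Compute log-barrier.
ln values: [-0.8916, 1.8358, 0.8961]
phi = -(-0.8916 + 1.8358 + 0.8961) = -1.8403
Step 2: Compute augmented objective.
t*f(x) = 7.92*16.52 = 130.8384
Total = 130.8384 - 1.8403 = 128.9981


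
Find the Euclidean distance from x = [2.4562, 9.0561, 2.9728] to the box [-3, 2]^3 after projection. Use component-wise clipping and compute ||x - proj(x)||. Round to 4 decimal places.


Project each component onto [-3, 2].
clip(2.4562) = 2.0, clip(9.0561) = 2.0, clip(2.9728) = 2.0
Projection = [2.0, 2.0, 2.0]
Squared diffs: [0.2081, 49.7885, 0.9463]
Distance = sqrt(50.9429) = 7.1374


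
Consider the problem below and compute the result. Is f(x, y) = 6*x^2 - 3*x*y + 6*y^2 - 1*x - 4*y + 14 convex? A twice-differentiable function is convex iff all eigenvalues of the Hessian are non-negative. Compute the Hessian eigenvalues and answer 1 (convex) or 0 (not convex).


The Hessian of f(x,y) = 6*x^2 - 3*x*y + 6*y^2 - 1*x - 4*y + 14 is:
H = [[12, -3], [-3, 12]]
Trace = 12 + 12 = 24
Determinant = 12*12 - (-3)^2 = 135
Discriminant = (24)^2 - 4*135 = 36.0
Eigenvalues: lambda_1 = 9.0, lambda_2 = 15.0
The function is convex.

1


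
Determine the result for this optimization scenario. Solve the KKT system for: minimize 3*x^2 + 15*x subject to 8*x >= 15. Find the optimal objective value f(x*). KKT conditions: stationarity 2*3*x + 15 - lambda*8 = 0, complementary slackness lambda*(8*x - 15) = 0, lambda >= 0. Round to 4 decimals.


Step 1: Try lambda = 0 (constraint inactive).
x_unc = -15/(2*3) = -2.5
Check: 8*-2.5 = -20.0 < 15 -- violated!
Step 2: Constraint must be active: 8*x = 15
x* = 15/8 = 1.875
lambda = (2*3*1.875 + 15)/8 = 3.2813
Step 3: Compute optimal value.
f(x*) = 3*1.875^2 + 15*1.875 = 38.6719


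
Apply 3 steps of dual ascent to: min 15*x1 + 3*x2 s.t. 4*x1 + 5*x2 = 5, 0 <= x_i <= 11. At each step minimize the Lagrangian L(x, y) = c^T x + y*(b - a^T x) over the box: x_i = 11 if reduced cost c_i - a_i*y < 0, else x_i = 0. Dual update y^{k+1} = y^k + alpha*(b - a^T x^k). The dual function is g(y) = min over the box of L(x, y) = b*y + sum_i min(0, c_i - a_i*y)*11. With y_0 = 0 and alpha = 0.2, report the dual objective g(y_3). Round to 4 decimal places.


Dual ascent for LP: min 15*x1 + 3*x2, 4*x1 + 5*x2 = 5, 0 <= x_i <= 11
Step 1: y^k = 0.0, reduced costs: (15.0, 3.0)
  x^k = (0.0, 0.0), subgradient = b - a^T x = 5.0
  y^{k+1} = 0.0 + 0.2*5.0 = 1.0
Step 2: y^k = 1.0, reduced costs: (11.0, -2.0)
  x^k = (0.0, 11.0), subgradient = b - a^T x = -50.0
  y^{k+1} = 1.0 + 0.2*-50.0 = -9.0
Step 3: y^k = -9.0, reduced costs: (51.0, 48.0)
  x^k = (0.0, 0.0), subgradient = b - a^T x = 5.0
  y^{k+1} = -9.0 + 0.2*5.0 = -8.0
Dual objective at y_3 = -8.0: reduced costs (47.0, 43.0), box minimizer x = (0.0, 0.0)
g(y_3) = b*y + (c1 - a1*y)*x1 + (c2 - a2*y)*x2 = 5*(-8.0) + 47.0*0.0 + 43.0*0.0 = -40.0 + 0.0 + 0.0 = -40.0


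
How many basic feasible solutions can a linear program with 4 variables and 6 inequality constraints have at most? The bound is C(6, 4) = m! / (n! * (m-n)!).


Each vertex corresponds to some choice of n active constraints out of m, so the number of vertices is at most C(m, n) = m! / (n!(m-n)!).
m = 6, n = 4
Numerator: 6 * 5 * 4 * 3
Denominator: 4! = 24
C(6, 4) = 15


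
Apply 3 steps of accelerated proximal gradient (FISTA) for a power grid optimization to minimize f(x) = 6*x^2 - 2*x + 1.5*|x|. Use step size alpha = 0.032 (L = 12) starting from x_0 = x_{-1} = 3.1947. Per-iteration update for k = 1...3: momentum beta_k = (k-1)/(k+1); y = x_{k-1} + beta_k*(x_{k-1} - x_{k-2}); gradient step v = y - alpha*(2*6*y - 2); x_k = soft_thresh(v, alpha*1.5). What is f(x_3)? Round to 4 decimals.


FISTA on f(x) = 6*x^2 - 2*x + 1.5*|x|
L = 12, alpha = 0.032
Iteration 1: beta = 0.0, y = 3.1947 + 0.0*(3.1947 - 3.1947) = 3.1947
  grad(y) = 36.3364, v = y - alpha*grad = 2.0319
  prox(v) = soft_thresh(2.0319, 0.048) = 1.9839
Iteration 2: beta = 0.3333, y = 1.9839 + 0.3333*(1.9839 - 3.1947) = 1.5803
  grad(y) = 16.9642, v = y - alpha*grad = 1.0375
  prox(v) = soft_thresh(1.0375, 0.048) = 0.9895
Iteration 3: beta = 0.5, y = 0.9895 + 0.5*(0.9895 - 1.9839) = 0.4923
  grad(y) = 3.9073, v = y - alpha*grad = 0.3672
  prox(v) = soft_thresh(0.3672, 0.048) = 0.3192
f(x_3) = 6*0.3192^2 - 2*0.3192 + 1.5*|0.3192| = 0.4519


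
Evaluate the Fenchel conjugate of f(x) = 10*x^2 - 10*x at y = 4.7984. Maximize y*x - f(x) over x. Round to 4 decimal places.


f*(y) = sup_x {y*x - a*x^2 - b*x} = sup_x {(y-b)*x - a*x^2}
FOC: (y - b) - 2a*x = 0 => x* = (y - b)/(2a)
x* = (4.7984 + 10)/(2*10) = 0.7399
f*(4.7984) = (y-b)^2/(4a) = (4.7984 + 10)^2/(4*10)
= 218.9926/40 = 5.4748


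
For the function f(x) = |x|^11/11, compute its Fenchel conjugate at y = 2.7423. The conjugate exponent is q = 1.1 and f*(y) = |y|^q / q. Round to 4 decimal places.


The conjugate exponent q satisfies 1/p + 1/q = 1.
p = 11, so q = 11/(11 - 1) = 1.1
|y|^q = 2.7423^1.1 = 3.0334
f*(2.7423) = 3.0334 / 1.1 = 2.7576


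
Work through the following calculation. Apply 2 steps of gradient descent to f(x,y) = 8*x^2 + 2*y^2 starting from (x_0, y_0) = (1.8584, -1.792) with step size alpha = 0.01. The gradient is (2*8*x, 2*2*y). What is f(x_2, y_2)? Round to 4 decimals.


Gradient descent on f(x,y) = 8*x^2 + 2*y^2.
Starting point: (1.8584, -1.792), alpha = 0.01
Step 1: grad_x = 2*8*1.8584 = 29.7344, grad_y = 2*2*-1.792 = -7.168
  x_1 = 1.8584 - 0.01*29.7344 = 1.5611
  y_1 = -1.792 - 0.01*-7.168 = -1.7203
Step 2: grad_x = 2*8*1.5611 = 24.9769, grad_y = 2*2*-1.7203 = -6.8813
  x_2 = 1.5611 - 0.01*24.9769 = 1.3113
  y_2 = -1.7203 - 0.01*-6.8813 = -1.6515
f(1.3113, -1.6515) = 8*1.3113^2 + 2*(-1.6515)^2 = 19.2107


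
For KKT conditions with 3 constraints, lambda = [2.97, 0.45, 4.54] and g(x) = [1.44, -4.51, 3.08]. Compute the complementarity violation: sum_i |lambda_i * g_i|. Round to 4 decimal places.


KKT complementary slackness check:
lambda_1 * g_1 = 2.97 * 1.44 = 4.2768
lambda_2 * g_2 = 0.45 * -4.51 = -2.0295
lambda_3 * g_3 = 4.54 * 3.08 = 13.9832
Total violation = 4.2768 + 2.0295 + 13.9832 = 20.2895


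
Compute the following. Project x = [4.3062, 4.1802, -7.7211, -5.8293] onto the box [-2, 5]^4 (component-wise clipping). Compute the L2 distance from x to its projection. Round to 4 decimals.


Project each component onto [-2, 5].
clip(4.3062) = 4.3062, clip(4.1802) = 4.1802, clip(-7.7211) = -2.0, clip(-5.8293) = -2.0
Projection = [4.3062, 4.1802, -2.0, -2.0]
Squared diffs: [0.0, 0.0, 32.731, 14.6635]
Distance = sqrt(47.3945) = 6.8844


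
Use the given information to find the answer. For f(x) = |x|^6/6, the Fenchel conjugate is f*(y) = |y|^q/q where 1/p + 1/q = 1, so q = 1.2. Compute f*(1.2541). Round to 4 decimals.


The conjugate exponent q satisfies 1/p + 1/q = 1.
p = 6, so q = 6/(6 - 1) = 1.2
|y|^q = 1.2541^1.2 = 1.3122
f*(1.2541) = 1.3122 / 1.2 = 1.0935


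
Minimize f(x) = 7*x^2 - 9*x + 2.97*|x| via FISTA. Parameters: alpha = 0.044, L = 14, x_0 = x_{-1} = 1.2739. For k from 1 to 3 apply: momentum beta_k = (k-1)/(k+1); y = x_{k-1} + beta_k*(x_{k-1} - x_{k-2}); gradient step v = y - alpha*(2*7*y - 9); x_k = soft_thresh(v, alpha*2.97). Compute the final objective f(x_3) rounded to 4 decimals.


FISTA on f(x) = 7*x^2 - 9*x + 2.97*|x|
L = 14, alpha = 0.044
Iteration 1: beta = 0.0, y = 1.2739 + 0.0*(1.2739 - 1.2739) = 1.2739
  grad(y) = 8.8346, v = y - alpha*grad = 0.8852
  prox(v) = soft_thresh(0.8852, 0.1307) = 0.7545
Iteration 2: beta = 0.3333, y = 0.7545 + 0.3333*(0.7545 - 1.2739) = 0.5814
  grad(y) = -0.8609, v = y - alpha*grad = 0.6192
  prox(v) = soft_thresh(0.6192, 0.1307) = 0.4886
Iteration 3: beta = 0.5, y = 0.4886 + 0.5*(0.4886 - 0.7545) = 0.3556
  grad(y) = -4.0216, v = y - alpha*grad = 0.5325
  prox(v) = soft_thresh(0.5325, 0.1307) = 0.4019
f(x_3) = 7*0.4019^2 - 9*0.4019 + 2.97*|0.4019| = -1.2928


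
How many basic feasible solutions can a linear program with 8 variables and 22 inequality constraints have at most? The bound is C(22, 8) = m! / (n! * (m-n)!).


Each vertex corresponds to some choice of n active constraints out of m, so the number of vertices is at most C(m, n) = m! / (n!(m-n)!).
m = 22, n = 8
Numerator: 22 * 21 * 20 * 19 * 18 * 17 * 16 * 15
Denominator: 8! = 40320
C(22, 8) = 319770


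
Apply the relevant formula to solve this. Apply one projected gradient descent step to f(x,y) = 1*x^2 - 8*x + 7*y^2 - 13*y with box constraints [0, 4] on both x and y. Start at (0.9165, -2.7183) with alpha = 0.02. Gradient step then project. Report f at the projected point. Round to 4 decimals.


Step 1: Compute gradient at (0.9165, -2.7183).
grad_x = 2*1*0.9165 - 8 = -6.167
grad_y = 2*7*-2.7183 - 13 = -51.0562
Step 2: Gradient step.
x_raw = 0.9165 - 0.02*-6.167 = 1.0398
y_raw = -2.7183 - 0.02*-51.0562 = -1.6972
Step 3: Project onto [0, 4].
x_proj = clip(1.0398) = 1.0398
y_proj = clip(-1.6972) = 0.0
Step 4: Evaluate f.
f(1.0398, 0.0) = -7.2375


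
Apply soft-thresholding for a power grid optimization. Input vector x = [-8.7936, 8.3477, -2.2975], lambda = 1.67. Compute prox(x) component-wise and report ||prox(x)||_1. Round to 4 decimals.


Soft-thresholding with lambda = 1.67:
prox(-8.7936) = sign(-8.7936)*max(|-8.7936| - 1.67, 0) = -7.1236
prox(8.3477) = sign(8.3477)*max(|8.3477| - 1.67, 0) = 6.6777
prox(-2.2975) = sign(-2.2975)*max(|-2.2975| - 1.67, 0) = -0.6275
prox(x) = [-7.1236, 6.6777, -0.6275]
||prox(x)||_1 = 7.1236 + 6.6777 + 0.6275 = 14.4288


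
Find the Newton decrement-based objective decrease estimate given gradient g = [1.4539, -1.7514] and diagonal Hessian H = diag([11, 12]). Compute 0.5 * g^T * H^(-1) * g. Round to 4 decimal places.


Step 1: H is diagonal, so H^(-1) * g = [0.1322, -0.146].
Step 2: g^T H^(-1) g = sum_i g_i^2 / H_ii
  = (1.4539)^2/11 + (-1.7514)^2/12
  = 0.1922 + 0.2556 = 0.4478
Step 3: Objective decrease = 0.5 * g^T H^(-1) g = 0.2239


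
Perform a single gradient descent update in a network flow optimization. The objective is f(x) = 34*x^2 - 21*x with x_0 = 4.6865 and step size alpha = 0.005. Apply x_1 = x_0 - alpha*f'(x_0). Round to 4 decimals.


We compute the gradient at x_0 and apply the update.
f'(x) = 68*x - 21
f'(4.6865) = 68*4.6865 - 21 = 297.682
x_1 = 4.6865 - 0.005*297.682 = 3.1981


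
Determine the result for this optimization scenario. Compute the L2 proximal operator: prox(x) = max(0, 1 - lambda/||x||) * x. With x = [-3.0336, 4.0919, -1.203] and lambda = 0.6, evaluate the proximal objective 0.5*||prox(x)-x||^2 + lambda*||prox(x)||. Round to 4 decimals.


Step 1: Compute ||x||.
||x|| = 5.2339
Step 2: Compute scaling factor.
scale = max(0, 1 - 0.6/5.2339) = 0.8854
Step 3: prox(x) = [-2.6858, 3.6228, -1.0651]
||prox(x)|| = 4.6339
Step 4: Proximal objective.
0.5*||prox-x||^2 = 0.18
lambda*||prox|| = 2.7803
Total = 2.9603


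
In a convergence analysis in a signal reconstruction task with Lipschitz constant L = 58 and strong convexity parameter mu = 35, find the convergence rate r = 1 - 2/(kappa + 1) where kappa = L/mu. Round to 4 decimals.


Step 1: Compute the condition number.
kappa = L/mu = 58/35 = 1.6571
Step 2: Compute the convergence rate.
r = 1 - 2/(kappa + 1) = 1 - 2*mu/(L + mu) = (L - mu)/(L + mu) = 23/93 = 0.2473


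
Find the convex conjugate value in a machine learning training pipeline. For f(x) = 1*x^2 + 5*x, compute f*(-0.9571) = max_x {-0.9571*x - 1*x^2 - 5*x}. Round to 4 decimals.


f*(y) = sup_x {y*x - a*x^2 - b*x} = sup_x {(y-b)*x - a*x^2}
FOC: (y - b) - 2a*x = 0 => x* = (y - b)/(2a)
x* = (-0.9571 - 5)/(2*1) = -2.9786
f*(-0.9571) = (y-b)^2/(4a) = (-0.9571 - 5)^2/(4*1)
= 35.487/4 = 8.8718


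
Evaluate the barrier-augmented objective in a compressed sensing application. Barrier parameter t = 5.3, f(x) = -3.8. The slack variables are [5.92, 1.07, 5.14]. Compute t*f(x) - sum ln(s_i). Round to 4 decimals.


Step 1: Compute log-barrier.
ln values: [1.7783, 0.0677, 1.6371]
phi = -(1.7783 + 0.0677 + 1.6371) = -3.483
Step 2: Compute augmented objective.
t*f(x) = 5.3*-3.8 = -20.14
Total = -20.14 - 3.483 = -23.623


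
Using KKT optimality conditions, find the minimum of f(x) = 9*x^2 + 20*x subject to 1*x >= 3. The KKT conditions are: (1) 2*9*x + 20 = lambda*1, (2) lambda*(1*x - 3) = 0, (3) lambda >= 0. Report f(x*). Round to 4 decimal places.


Step 1: Try lambda = 0 (constraint inactive).
x_unc = -20/(2*9) = -1.1111
Check: 1*-1.1111 = -1.1111 < 3 -- violated!
Step 2: Constraint must be active: 1*x = 3
x* = 3/1 = 3.0
lambda = (2*9*3.0 + 20)/1 = 74.0
Step 3: Compute optimal value.
f(x*) = 9*3.0^2 + 20*3.0 = 141.0


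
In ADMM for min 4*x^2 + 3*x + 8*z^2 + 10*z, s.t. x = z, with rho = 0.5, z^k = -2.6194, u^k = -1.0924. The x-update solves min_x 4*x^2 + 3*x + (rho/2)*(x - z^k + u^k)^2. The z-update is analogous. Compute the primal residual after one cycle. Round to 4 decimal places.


ADMM iteration with rho = 0.5, z^k = -2.6194, u^k = -1.0924
Step 1: x-update.
Minimize 4*x^2 + 3*x + (0.5/2)*(x + 2.6194 - 1.0924)^2
FOC: (2*4 + 0.5)*x = -3 + 0.5*(-2.6194 + 1.0924)
x^{k+1} = -0.4428
Step 2: z-update.
Minimize 8*z^2 + 10*z + (0.5/2)*(-0.4428 - z - 1.0924)^2
FOC: (2*8 + 0.5)*z = -10 + 0.5*(-0.4428 - 1.0924)
z^{k+1} = -0.6526
Step 3: u-update.
u^{k+1} = -1.0924 - 0.4428 + 0.6526 = -0.8826
Step 4: Primal residual = |-0.4428 + 0.6526| = 0.2098


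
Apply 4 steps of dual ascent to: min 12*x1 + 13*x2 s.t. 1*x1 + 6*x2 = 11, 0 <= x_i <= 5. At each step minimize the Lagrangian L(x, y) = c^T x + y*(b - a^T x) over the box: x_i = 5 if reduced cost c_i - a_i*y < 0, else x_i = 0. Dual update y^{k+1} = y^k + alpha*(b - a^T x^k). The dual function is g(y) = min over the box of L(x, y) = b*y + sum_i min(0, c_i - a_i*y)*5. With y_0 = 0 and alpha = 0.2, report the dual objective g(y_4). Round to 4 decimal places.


Dual ascent for LP: min 12*x1 + 13*x2, 1*x1 + 6*x2 = 11, 0 <= x_i <= 5
Step 1: y^k = 0.0, reduced costs: (12.0, 13.0)
  x^k = (0.0, 0.0), subgradient = b - a^T x = 11.0
  y^{k+1} = 0.0 + 0.2*11.0 = 2.2
Step 2: y^k = 2.2, reduced costs: (9.8, -0.2)
  x^k = (0.0, 5.0), subgradient = b - a^T x = -19.0
  y^{k+1} = 2.2 + 0.2*-19.0 = -1.6
Step 3: y^k = -1.6, reduced costs: (13.6, 22.6)
  x^k = (0.0, 0.0), subgradient = b - a^T x = 11.0
  y^{k+1} = -1.6 + 0.2*11.0 = 0.6
Step 4: y^k = 0.6, reduced costs: (11.4, 9.4)
  x^k = (0.0, 0.0), subgradient = b - a^T x = 11.0
  y^{k+1} = 0.6 + 0.2*11.0 = 2.8
Dual objective at y_4 = 2.8: reduced costs (9.2, -3.8), box minimizer x = (0.0, 5.0)
g(y_4) = b*y + (c1 - a1*y)*x1 + (c2 - a2*y)*x2 = 11*2.8 + 9.2*0.0 + (-3.8)*5.0 = 30.8 + 0.0 - 19.0 = 11.8


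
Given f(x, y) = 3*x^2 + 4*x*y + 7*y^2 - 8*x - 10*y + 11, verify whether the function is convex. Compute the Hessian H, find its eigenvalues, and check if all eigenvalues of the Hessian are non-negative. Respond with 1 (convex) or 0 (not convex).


The Hessian of f(x,y) = 3*x^2 + 4*x*y + 7*y^2 - 8*x - 10*y + 11 is:
H = [[6, 4], [4, 14]]
Trace = 6 + 14 = 20
Determinant = 6*14 - (4)^2 = 68
Discriminant = (20)^2 - 4*68 = 128.0
Eigenvalues: lambda_1 = 4.3431, lambda_2 = 15.6569
The function is convex.

1


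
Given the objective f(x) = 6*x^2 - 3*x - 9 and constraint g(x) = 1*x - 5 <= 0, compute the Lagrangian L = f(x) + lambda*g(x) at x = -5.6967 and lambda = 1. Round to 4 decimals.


Step 1: Evaluate f(x).
f(-5.6967) = 6*(-5.6967)^2 - 3*(-5.6967) - 9 = 202.8044
Step 2: Evaluate g(x).
g(-5.6967) = 1*-5.6967 - 5 = -10.6967
Step 3: Compute Lagrangian.
L = 202.8044 + 1*-10.6967 = 192.1077


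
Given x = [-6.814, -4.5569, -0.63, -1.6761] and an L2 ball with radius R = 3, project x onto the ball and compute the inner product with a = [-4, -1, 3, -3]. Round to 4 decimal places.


Step 1: Compute ||x|| (intermediates to 6 decimals).
||x|| = sqrt((-6.814)^2 + (-4.5569)^2 + (-0.63)^2 + (-1.6761)^2) = 8.390599
Step 2: Project.
Since ||x|| > R, scale = R/||x|| = 3/8.390599 = 0.357543, proj(x) = scale * x
proj(x) = [-2.436298, -1.629288, -0.225252, -0.599278]
Step 3: Dot product.
a^T * proj(x) = -4*(-2.436298) - 1*(-1.629288) + 3*(-0.225252) - 3*(-0.599278) = 12.4966


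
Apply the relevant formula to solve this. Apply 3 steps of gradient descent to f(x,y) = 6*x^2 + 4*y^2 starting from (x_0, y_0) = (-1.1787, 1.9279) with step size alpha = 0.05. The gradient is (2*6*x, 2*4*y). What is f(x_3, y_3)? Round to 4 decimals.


Gradient descent on f(x,y) = 6*x^2 + 4*y^2.
Starting point: (-1.1787, 1.9279), alpha = 0.05
Step 1: grad_x = 2*6*-1.1787 = -14.1444, grad_y = 2*4*1.9279 = 15.4232
  x_1 = -1.1787 - 0.05*-14.1444 = -0.4715
  y_1 = 1.9279 - 0.05*15.4232 = 1.1567
Step 2: grad_x = 2*6*-0.4715 = -5.6578, grad_y = 2*4*1.1567 = 9.2539
  x_2 = -0.4715 - 0.05*-5.6578 = -0.1886
  y_2 = 1.1567 - 0.05*9.2539 = 0.694
Step 3: grad_x = 2*6*-0.1886 = -2.2631, grad_y = 2*4*0.694 = 5.5524
  x_3 = -0.1886 - 0.05*-2.2631 = -0.0754
  y_3 = 0.694 - 0.05*5.5524 = 0.4164
f(-0.0754, 0.4164) = 6*(-0.0754)^2 + 4*0.4164^2 = 0.7278


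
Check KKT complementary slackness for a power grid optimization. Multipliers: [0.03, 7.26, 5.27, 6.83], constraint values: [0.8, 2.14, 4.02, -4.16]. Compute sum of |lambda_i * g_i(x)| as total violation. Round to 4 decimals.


KKT complementary slackness check:
lambda_1 * g_1 = 0.03 * 0.8 = 0.024
lambda_2 * g_2 = 7.26 * 2.14 = 15.5364
lambda_3 * g_3 = 5.27 * 4.02 = 21.1854
lambda_4 * g_4 = 6.83 * -4.16 = -28.4128
Total violation = 0.024 + 15.5364 + 21.1854 + 28.4128 = 65.1586


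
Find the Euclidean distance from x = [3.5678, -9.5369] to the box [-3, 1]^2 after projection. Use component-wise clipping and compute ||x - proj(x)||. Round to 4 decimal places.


Project each component onto [-3, 1].
clip(3.5678) = 1.0, clip(-9.5369) = -3.0
Projection = [1.0, -3.0]
Squared diffs: [6.5936, 42.7311]
Distance = sqrt(49.3247) = 7.0232


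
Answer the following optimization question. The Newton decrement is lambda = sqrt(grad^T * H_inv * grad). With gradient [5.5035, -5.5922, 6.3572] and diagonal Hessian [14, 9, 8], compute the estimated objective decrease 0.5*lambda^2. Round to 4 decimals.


Step 1: H is diagonal, so H^(-1) * g = [0.3931, -0.6214, 0.7947].
Step 2: g^T H^(-1) g = sum_i g_i^2 / H_ii
  = (5.5035)^2/14 + (-5.5922)^2/9 + (6.3572)^2/8
  = 2.1635 + 3.4747 + 5.0517 = 10.69
Step 3: Objective decrease = 0.5 * g^T H^(-1) g = 5.345


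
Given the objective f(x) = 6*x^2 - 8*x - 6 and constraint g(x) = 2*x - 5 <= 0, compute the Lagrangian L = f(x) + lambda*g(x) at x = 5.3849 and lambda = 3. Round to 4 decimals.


Step 1: Evaluate f(x).
f(5.3849) = 6*5.3849^2 - 8*5.3849 - 6 = 124.9037
Step 2: Evaluate g(x).
g(5.3849) = 2*5.3849 - 5 = 5.7698
Step 3: Compute Lagrangian.
L = 124.9037 + 3*5.7698 = 142.2131


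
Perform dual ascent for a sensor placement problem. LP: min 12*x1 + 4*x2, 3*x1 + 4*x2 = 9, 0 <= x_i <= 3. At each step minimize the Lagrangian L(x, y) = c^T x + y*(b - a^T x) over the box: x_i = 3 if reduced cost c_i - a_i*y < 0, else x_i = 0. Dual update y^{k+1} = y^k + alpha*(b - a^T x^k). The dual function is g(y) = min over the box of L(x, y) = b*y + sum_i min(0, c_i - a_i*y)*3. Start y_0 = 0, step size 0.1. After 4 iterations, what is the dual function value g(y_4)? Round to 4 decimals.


Dual ascent for LP: min 12*x1 + 4*x2, 3*x1 + 4*x2 = 9, 0 <= x_i <= 3
Step 1: y^k = 0.0, reduced costs: (12.0, 4.0)
  x^k = (0.0, 0.0), subgradient = b - a^T x = 9.0
  y^{k+1} = 0.0 + 0.1*9.0 = 0.9
Step 2: y^k = 0.9, reduced costs: (9.3, 0.4)
  x^k = (0.0, 0.0), subgradient = b - a^T x = 9.0
  y^{k+1} = 0.9 + 0.1*9.0 = 1.8
Step 3: y^k = 1.8, reduced costs: (6.6, -3.2)
  x^k = (0.0, 3.0), subgradient = b - a^T x = -3.0
  y^{k+1} = 1.8 + 0.1*-3.0 = 1.5
Step 4: y^k = 1.5, reduced costs: (7.5, -2.0)
  x^k = (0.0, 3.0), subgradient = b - a^T x = -3.0
  y^{k+1} = 1.5 + 0.1*-3.0 = 1.2
Dual objective at y_4 = 1.2: reduced costs (8.4, -0.8), box minimizer x = (0.0, 3.0)
g(y_4) = b*y + (c1 - a1*y)*x1 + (c2 - a2*y)*x2 = 9*1.2 + 8.4*0.0 + (-0.8)*3.0 = 10.8 + 0.0 - 2.4 = 8.4


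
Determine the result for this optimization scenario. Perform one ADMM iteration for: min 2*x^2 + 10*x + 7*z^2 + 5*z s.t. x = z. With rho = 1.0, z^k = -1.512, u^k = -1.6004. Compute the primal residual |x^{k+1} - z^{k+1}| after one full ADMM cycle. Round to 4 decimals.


ADMM iteration with rho = 1.0, z^k = -1.512, u^k = -1.6004
Step 1: x-update.
Minimize 2*x^2 + 10*x + (1.0/2)*(x + 1.512 - 1.6004)^2
FOC: (2*2 + 1.0)*x = -10 + 1.0*(-1.512 + 1.6004)
x^{k+1} = -1.9823
Step 2: z-update.
Minimize 7*z^2 + 5*z + (1.0/2)*(-1.9823 - z - 1.6004)^2
FOC: (2*7 + 1.0)*z = -5 + 1.0*(-1.9823 - 1.6004)
z^{k+1} = -0.5722
Step 3: u-update.
u^{k+1} = -1.6004 - 1.9823 + 0.5722 = -3.0105
Step 4: Primal residual = |-1.9823 + 0.5722| = 1.4101
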